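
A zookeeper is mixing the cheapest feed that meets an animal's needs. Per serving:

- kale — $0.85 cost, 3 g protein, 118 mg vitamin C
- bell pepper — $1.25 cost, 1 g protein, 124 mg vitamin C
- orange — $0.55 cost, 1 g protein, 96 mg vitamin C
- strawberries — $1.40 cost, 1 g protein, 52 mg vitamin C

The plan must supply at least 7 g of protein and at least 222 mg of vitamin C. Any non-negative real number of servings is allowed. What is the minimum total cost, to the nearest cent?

With two linear requirements the optimum uses one or two foods; enumerate the corners.
kale only: max(7/3, 222/118) = 2.333 servings → $1.98.
bell pepper only: max(7/1, 222/124) = 7 servings → $8.75.
orange only: max(7/1, 222/96) = 7 servings → $3.85.
strawberries only: max(7/1, 222/52) = 7 servings → $9.80.
kale + bell pepper with both targets exact would need a negative amount; discard.
kale + orange: intersection lies outside the first quadrant.
kale + strawberries with both targets exact would need a negative amount; discard.
bell pepper + orange: the both-tight solution has a negative serving — not a feasible corner.
bell pepper + strawberries: intersection lies outside the first quadrant.
orange + strawberries with both targets exact would need a negative amount; discard.
Cheapest feasible corner: $1.98.

$1.98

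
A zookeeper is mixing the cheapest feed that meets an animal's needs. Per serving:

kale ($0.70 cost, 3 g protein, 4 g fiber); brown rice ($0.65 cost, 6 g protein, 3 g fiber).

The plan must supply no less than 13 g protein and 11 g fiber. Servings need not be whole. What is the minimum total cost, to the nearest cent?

kale only: max(13/3, 11/4) = 4.333 servings → $3.03.
brown rice only: max(13/6, 11/3) = 3.667 servings → $2.38.
kale + brown rice with both tight: 1.8 servings and 1.267 servings → $2.08.
So the least-cost plan costs $2.08.

$2.08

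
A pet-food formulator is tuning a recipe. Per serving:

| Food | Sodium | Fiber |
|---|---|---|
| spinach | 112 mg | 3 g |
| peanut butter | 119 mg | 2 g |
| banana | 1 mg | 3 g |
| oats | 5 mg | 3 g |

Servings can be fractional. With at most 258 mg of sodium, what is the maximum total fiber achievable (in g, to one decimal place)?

774.0 g

Fiber per mg sodium: banana 3, oats 0.6, spinach 0.02679, peanut butter 0.01681.
With no serving limits, spend the whole sodium allowance on banana: 258 mg / 1 mg × 3 g = 774.0 g.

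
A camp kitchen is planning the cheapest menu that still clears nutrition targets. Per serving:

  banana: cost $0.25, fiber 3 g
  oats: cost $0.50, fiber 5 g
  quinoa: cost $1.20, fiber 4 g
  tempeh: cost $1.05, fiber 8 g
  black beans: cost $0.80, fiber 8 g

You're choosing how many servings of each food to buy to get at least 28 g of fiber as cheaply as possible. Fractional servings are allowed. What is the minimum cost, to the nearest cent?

$2.33

Cost per g of fiber: banana $0.0833, oats $0.1000, black beans $0.1000, tempeh $0.1313, quinoa $0.3000.
With no serving limits, use only banana: 28 g / 3 g = 9.333 servings × $0.25 = $2.33.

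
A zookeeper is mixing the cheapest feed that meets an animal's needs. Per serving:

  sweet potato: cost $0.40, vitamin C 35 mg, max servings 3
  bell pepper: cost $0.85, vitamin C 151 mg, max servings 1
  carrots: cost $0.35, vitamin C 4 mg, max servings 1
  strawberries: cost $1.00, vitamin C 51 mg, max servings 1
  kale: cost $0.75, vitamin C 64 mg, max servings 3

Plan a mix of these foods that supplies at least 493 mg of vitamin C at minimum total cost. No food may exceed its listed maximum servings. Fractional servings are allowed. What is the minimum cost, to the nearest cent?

$5.18

Cost per mg of vitamin C: bell pepper $0.0056, sweet potato $0.0114, kale $0.0117, strawberries $0.0196, carrots $0.0875.
Take 1 serving of bell pepper: +151.0 mg vitamin C for $0.85 (total $0.85, still need 342.0 mg).
Take 3 servings of sweet potato: +105.0 mg vitamin C for $1.20 (total $2.05, still need 237.0 mg).
Take 3 servings of kale: +192.0 mg vitamin C for $2.25 (total $4.30, still need 45.0 mg).
Take 0.8824 servings of strawberries: +45.0 mg vitamin C for $0.88 (total $5.18, still need 0.0 mg).
Greedy by cheapest-per-mg is optimal for a single linear constraint, so the minimum cost is $5.18.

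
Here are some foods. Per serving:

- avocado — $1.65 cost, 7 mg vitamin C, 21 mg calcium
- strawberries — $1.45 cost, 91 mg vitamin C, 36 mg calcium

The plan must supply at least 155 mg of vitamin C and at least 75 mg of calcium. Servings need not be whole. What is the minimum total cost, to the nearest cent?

$3.02

This is a tiny linear program; its minimum lies at a vertex of the feasible set. List the vertices and price them.
avocado only: max(155/7, 75/21) = 22.14 servings → $36.54.
strawberries only: max(155/91, 75/36) = 2.083 servings → $3.02.
avocado + strawberries with both tight: 0.7505 servings and 1.646 servings → $3.62.
So the least-cost plan costs $3.02.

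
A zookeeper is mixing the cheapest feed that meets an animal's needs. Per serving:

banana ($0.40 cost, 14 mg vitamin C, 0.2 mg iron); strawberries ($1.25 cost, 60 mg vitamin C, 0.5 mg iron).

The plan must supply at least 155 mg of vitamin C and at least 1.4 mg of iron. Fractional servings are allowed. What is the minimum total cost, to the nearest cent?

Compare the cost at each extreme point of the feasible region.
banana only: max(155/14, 1.4/0.2) = 11.07 servings → $4.43.
strawberries only: max(155/60, 1.4/0.5) = 2.8 servings → $3.50.
banana + strawberries with both tight: 1.3 servings and 2.28 servings → $3.37.
Cheapest feasible corner: $3.37.

$3.37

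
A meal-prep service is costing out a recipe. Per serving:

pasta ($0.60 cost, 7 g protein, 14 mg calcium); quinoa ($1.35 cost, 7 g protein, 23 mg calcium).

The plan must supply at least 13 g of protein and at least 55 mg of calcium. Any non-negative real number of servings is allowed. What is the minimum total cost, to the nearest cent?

$2.36

Check every corner: each single food scaled to meet both minima, and each pair solved so both constraints bind.
pasta only: max(13/7, 55/14) = 3.929 servings → $2.36.
quinoa only: max(13/7, 55/23) = 2.391 servings → $3.23.
pasta + quinoa with both targets exact would need a negative amount; discard.
The minimum over all feasible corners is $2.36.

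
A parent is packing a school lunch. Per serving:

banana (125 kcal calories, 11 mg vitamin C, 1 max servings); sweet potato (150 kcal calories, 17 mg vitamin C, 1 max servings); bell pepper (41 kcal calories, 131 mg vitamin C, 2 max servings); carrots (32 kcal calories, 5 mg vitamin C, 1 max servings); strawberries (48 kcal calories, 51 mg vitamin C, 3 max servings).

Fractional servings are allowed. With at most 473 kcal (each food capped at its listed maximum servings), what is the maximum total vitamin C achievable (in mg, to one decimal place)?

Vitamin C per kcal: bell pepper 3.195, strawberries 1.062, carrots 0.1562, sweet potato 0.1133, banana 0.088.
Take 2 servings of bell pepper: uses 82 kcal, +262.0 mg vitamin C (running total 262.0 mg).
Take 3 servings of strawberries: uses 144 kcal, +153.0 mg vitamin C (running total 415.0 mg).
Take 1 serving of carrots: uses 32 kcal, +5.0 mg vitamin C (running total 420.0 mg).
Take 1 serving of sweet potato: uses 150 kcal, +17.0 mg vitamin C (running total 437.0 mg).
Take 0.52 servings of banana: uses 65 kcal, +5.7 mg vitamin C (running total 442.7 mg).
Filling greedily by vitamin C-per-kcal is optimal for one linear limit, giving 442.7 mg.

442.7 mg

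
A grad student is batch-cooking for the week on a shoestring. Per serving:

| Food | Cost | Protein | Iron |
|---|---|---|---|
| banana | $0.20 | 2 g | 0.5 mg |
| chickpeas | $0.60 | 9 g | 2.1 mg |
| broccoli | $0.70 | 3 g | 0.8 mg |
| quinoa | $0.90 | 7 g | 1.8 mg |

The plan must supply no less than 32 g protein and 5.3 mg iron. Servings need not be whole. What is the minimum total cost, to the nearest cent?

An LP optimum is at a vertex; with two nutrient constraints at most two foods are used. Check each candidate.
banana only: max(32/2, 5.3/0.5) = 16 servings → $3.20.
chickpeas only: max(32/9, 5.3/2.1) = 3.556 servings → $2.13.
broccoli only: max(32/3, 5.3/0.8) = 10.67 servings → $7.47.
quinoa only: max(32/7, 5.3/1.8) = 4.571 servings → $4.11.
banana + chickpeas with both targets exact would need a negative amount; discard.
banana + broccoli: the both-tight solution has a negative serving — not a feasible corner.
banana + quinoa: the both-tight solution has a negative serving — not a feasible corner.
chickpeas + broccoli with both targets exact would need a negative amount; discard.
chickpeas + quinoa with both targets exact would need a negative amount; discard.
broccoli + quinoa: the both-tight solution has a negative serving — not a feasible corner.
Cheapest feasible corner: $2.13.

$2.13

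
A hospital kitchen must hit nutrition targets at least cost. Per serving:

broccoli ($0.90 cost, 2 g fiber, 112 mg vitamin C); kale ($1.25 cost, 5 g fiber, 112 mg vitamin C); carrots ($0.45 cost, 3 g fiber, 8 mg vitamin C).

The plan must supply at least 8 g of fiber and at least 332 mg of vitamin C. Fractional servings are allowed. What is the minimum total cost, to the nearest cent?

At the optimum either one food covers both requirements or two foods hit both targets exactly; no other combination can be cheaper.
broccoli only: max(8/2, 332/112) = 4 servings → $3.60.
kale only: max(8/5, 332/112) = 2.964 servings → $3.71.
carrots only: max(8/3, 332/8) = 41.5 servings → $18.68.
broccoli + kale with both tight: 2.274 servings and 0.6905 servings → $2.91.
broccoli + carrots with both tight: 2.913 servings and 0.725 servings → $2.95.
kale + carrots with both targets exact would need a negative amount; discard.
So the least-cost plan costs $2.91.

$2.91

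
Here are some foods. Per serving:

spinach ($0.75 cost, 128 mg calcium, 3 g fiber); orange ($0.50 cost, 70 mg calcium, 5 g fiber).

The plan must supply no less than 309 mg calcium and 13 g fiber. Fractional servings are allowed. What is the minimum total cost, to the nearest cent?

Compare the cost at each extreme point of the feasible region.
spinach only: max(309/128, 13/3) = 4.333 servings → $3.25.
orange only: max(309/70, 13/5) = 4.414 servings → $2.21.
spinach + orange with both tight: 1.477 servings and 1.714 servings → $1.96.
Cheapest feasible corner: $1.96.

$1.96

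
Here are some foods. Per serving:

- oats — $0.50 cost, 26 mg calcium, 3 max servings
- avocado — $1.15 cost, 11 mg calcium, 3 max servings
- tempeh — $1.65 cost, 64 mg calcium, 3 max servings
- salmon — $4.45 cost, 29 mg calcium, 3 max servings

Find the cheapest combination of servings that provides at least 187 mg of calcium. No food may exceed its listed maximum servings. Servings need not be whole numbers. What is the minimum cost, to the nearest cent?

Cost per mg of calcium: oats $0.0192, tempeh $0.0258, avocado $0.1045, salmon $0.1534.
Take 3 servings of oats: +78.0 mg calcium for $1.50 (total $1.50, still need 109.0 mg).
Take 1.703 servings of tempeh: +109.0 mg calcium for $2.81 (total $4.31, still need 0.0 mg).
Filling from the cheapest source first is optimal under one linear minimum: $4.31.

$4.31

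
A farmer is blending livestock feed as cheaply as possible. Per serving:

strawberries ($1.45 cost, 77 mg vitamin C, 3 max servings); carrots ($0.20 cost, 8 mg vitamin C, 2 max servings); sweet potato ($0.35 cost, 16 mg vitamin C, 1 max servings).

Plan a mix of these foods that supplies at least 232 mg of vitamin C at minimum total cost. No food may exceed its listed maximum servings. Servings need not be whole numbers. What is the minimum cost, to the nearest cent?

Cost per mg of vitamin C: strawberries $0.0188, sweet potato $0.0219, carrots $0.0250.
Take 3 servings of strawberries: +231.0 mg vitamin C for $4.35 (total $4.35, still need 1.0 mg).
Take 0.0625 servings of sweet potato: +1.0 mg vitamin C for $0.02 (total $4.37, still need 0.0 mg).
Greedy by cheapest-per-mg is optimal for a single linear constraint, so the minimum cost is $4.37.

$4.37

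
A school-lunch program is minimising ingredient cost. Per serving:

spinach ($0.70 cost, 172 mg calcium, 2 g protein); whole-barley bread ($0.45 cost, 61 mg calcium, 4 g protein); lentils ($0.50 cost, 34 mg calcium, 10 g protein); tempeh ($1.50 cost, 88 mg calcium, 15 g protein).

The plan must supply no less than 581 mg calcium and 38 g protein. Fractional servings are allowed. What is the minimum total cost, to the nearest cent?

This is a tiny linear program; its minimum lies at a vertex of the feasible set. List the vertices and price them.
spinach only: max(581/172, 38/2) = 19 servings → $13.30.
whole-barley bread only: max(581/61, 38/4) = 9.525 servings → $4.29.
lentils only: max(581/34, 38/10) = 17.09 servings → $8.54.
tempeh only: max(581/88, 38/15) = 6.602 servings → $9.90.
spinach + whole-barley bread with both tight: 0.0106 servings and 9.495 servings → $4.28.
spinach + lentils with both tight: 2.735 servings and 3.253 servings → $3.54.
spinach + tempeh with both tight: 2.234 servings and 2.235 servings → $4.92.
whole-barley bread + lentils with both targets exact would need a negative amount; discard.
whole-barley bread + tempeh with both targets exact would need a negative amount; discard.
lentils + tempeh: intersection lies outside the first quadrant.
Cheapest feasible corner: $3.54.

$3.54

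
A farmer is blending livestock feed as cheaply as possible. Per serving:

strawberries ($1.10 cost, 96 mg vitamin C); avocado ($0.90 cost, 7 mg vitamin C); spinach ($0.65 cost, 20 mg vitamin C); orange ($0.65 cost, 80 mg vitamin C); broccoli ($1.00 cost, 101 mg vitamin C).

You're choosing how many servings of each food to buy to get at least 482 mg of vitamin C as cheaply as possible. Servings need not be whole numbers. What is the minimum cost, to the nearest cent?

$3.92

Cost per mg of vitamin C: orange $0.0081, broccoli $0.0099, strawberries $0.0115, spinach $0.0325, avocado $0.1286.
With no serving limits, use only orange: 482 mg / 80 mg = 6.025 servings × $0.65 = $3.92.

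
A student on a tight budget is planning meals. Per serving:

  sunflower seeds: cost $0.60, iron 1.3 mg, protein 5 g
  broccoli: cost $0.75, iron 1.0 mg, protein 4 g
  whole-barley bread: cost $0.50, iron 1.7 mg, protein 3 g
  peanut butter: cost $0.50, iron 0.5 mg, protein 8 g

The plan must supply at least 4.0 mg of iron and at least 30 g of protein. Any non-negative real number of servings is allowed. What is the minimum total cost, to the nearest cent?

$2.31

The cheapest plan sits at a corner of the feasible region — with two constraints it uses at most two foods.
sunflower seeds only: max(4.0/1.3, 30/5) = 6 servings → $3.60.
broccoli only: max(4.0/1.0, 30/4) = 7.5 servings → $5.62.
whole-barley bread only: max(4.0/1.7, 30/3) = 10 servings → $5.00.
peanut butter only: max(4.0/0.5, 30/8) = 8 servings → $4.00.
sunflower seeds + broccoli with both targets exact would need a negative amount; discard.
sunflower seeds + whole-barley bread: intersection lies outside the first quadrant.
sunflower seeds + peanut butter with both tight: 2.152 servings and 2.405 servings → $2.49.
broccoli + whole-barley bread: intersection lies outside the first quadrant.
broccoli + peanut butter with both tight: 2.833 servings and 2.333 servings → $3.29.
whole-barley bread + peanut butter with both tight: 1.405 servings and 3.223 servings → $2.31.
The minimum over all feasible corners is $2.31.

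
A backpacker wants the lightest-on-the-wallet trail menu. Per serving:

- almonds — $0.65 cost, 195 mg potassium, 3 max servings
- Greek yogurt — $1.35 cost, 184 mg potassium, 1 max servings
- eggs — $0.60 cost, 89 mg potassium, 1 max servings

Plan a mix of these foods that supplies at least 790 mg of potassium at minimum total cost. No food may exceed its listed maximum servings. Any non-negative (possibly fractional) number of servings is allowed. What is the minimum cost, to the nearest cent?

Cost per mg of potassium: almonds $0.0033, eggs $0.0067, Greek yogurt $0.0073.
Take 3 servings of almonds: +585.0 mg potassium for $1.95 (total $1.95, still need 205.0 mg).
Take 1 serving of eggs: +89.0 mg potassium for $0.60 (total $2.55, still need 116.0 mg).
Take 0.6304 servings of Greek yogurt: +116.0 mg potassium for $0.85 (total $3.40, still need 0.0 mg).
Filling from the cheapest source first is optimal under one linear minimum: $3.40.

$3.40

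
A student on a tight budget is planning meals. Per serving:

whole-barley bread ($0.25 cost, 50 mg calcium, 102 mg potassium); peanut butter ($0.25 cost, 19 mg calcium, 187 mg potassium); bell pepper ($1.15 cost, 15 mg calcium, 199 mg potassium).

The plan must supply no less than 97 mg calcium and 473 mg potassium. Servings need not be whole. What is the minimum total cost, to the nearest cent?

whole-barley bread only: max(97/50, 473/102) = 4.637 servings → $1.16.
peanut butter only: max(97/19, 473/187) = 5.105 servings → $1.28.
bell pepper only: max(97/15, 473/199) = 6.467 servings → $7.44.
whole-barley bread + peanut butter with both tight: 1.235 servings and 1.856 servings → $0.77.
whole-barley bread + bell pepper with both tight: 1.45 servings and 1.634 servings → $2.24.
peanut butter + bell pepper: the both-tight solution has a negative serving — not a feasible corner.
Cheapest feasible corner: $0.77.

$0.77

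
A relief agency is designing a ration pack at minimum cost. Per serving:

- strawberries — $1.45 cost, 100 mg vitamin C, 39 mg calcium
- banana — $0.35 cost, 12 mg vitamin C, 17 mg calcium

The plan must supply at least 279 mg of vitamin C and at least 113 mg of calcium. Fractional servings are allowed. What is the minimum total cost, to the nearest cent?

The cheapest plan sits at a corner of the feasible region — with two constraints it uses at most two foods.
strawberries only: max(279/100, 113/39) = 2.897 servings → $4.20.
banana only: max(279/12, 113/17) = 23.25 servings → $8.14.
strawberries + banana with both tight: 2.749 servings and 0.3401 servings → $4.11.
So the least-cost plan costs $4.11.

$4.11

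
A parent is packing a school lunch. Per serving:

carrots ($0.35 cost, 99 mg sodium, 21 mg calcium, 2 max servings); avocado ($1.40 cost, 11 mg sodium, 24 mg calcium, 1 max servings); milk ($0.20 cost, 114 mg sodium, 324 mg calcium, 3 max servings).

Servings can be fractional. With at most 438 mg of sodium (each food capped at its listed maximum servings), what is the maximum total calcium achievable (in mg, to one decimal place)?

1014.0 mg

Calcium per mg sodium: milk 2.842, avocado 2.182, carrots 0.2121.
Take 3 servings of milk: uses 342 mg sodium, +972.0 mg calcium (running total 972.0 mg).
Take 1 serving of avocado: uses 11 mg sodium, +24.0 mg calcium (running total 996.0 mg).
Take 0.8586 servings of carrots: uses 85 mg sodium, +18.0 mg calcium (running total 1014.0 mg).
Greedy by best ratio exhausts the sodium allowance optimally: 1014.0 mg.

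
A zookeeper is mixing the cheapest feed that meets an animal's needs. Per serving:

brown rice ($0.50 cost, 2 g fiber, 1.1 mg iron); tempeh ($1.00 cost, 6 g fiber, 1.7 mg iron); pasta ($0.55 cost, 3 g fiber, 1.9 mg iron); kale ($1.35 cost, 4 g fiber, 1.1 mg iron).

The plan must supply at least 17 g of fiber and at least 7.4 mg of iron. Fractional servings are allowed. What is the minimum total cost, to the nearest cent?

$2.96

brown rice only: max(17/2, 7.4/1.1) = 8.5 servings → $4.25.
tempeh only: max(17/6, 7.4/1.7) = 4.353 servings → $4.35.
pasta only: max(17/3, 7.4/1.9) = 5.667 servings → $3.12.
kale only: max(17/4, 7.4/1.1) = 6.727 servings → $9.08.
brown rice + tempeh with both tight: 4.844 servings and 1.219 servings → $3.64.
brown rice + pasta with both targets exact would need a negative amount; discard.
brown rice + kale with both tight: 4.955 servings and 1.773 servings → $4.87.
tempeh + pasta with both tight: 1.603 servings and 2.46 servings → $2.96.
tempeh + kale: the both-tight solution has a negative serving — not a feasible corner.
pasta + kale with both tight: 2.535 servings and 2.349 servings → $4.57.
So the least-cost plan costs $2.96.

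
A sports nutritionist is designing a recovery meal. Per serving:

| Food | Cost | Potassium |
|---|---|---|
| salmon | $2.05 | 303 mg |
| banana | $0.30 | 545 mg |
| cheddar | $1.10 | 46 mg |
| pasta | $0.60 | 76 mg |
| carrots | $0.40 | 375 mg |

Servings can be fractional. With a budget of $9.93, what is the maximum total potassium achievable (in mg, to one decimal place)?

18039.5 mg

Potassium per dollar: banana 1817, carrots 937.5, salmon 147.8, pasta 126.7, cheddar 41.82.
With no serving limits, spend the whole cost allowance on banana: $9.93 / $0.30 × 545 mg = 18039.5 mg.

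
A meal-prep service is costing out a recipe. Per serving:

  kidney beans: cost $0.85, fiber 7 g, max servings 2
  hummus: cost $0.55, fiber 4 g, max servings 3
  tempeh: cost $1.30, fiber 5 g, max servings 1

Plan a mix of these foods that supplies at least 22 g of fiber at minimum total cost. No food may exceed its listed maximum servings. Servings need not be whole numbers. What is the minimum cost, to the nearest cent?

$2.80

Cost per g of fiber: kidney beans $0.1214, hummus $0.1375, tempeh $0.2600.
Take 2 servings of kidney beans: +14.0 g fiber for $1.70 (total $1.70, still need 8.0 g).
Take 2 servings of hummus: +8.0 g fiber for $1.10 (total $2.80, still need 0.0 g).
Greedy by cheapest-per-g is optimal for a single linear constraint, so the minimum cost is $2.80.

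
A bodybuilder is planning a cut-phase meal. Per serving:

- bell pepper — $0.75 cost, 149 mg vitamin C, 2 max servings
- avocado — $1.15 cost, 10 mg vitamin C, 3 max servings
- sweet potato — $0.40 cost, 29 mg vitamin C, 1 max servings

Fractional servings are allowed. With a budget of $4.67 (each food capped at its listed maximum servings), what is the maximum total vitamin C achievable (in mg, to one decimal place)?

Vitamin C per dollar: bell pepper 198.7, sweet potato 72.5, avocado 8.696.
Take 2 servings of bell pepper: spends $1.50, +298.0 mg vitamin C (running total 298.0 mg).
Take 1 serving of sweet potato: spends $0.40, +29.0 mg vitamin C (running total 327.0 mg).
Take 2.409 servings of avocado: spends $2.77, +24.1 mg vitamin C (running total 351.1 mg).
Filling greedily by vitamin C-per-dollar is optimal for one linear limit, giving 351.1 mg.

351.1 mg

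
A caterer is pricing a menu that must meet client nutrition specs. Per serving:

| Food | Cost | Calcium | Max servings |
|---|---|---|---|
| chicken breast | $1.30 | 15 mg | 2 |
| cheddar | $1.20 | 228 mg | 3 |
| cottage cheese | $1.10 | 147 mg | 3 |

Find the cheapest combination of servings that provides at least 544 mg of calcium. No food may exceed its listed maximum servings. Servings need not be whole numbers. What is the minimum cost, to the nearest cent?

$2.86

Cost per mg of calcium: cheddar $0.0053, cottage cheese $0.0075, chicken breast $0.0867.
Take 2.386 servings of cheddar: +544.0 mg calcium for $2.86 (total $2.86, still need 0.0 mg).
Filling from the cheapest source first is optimal under one linear minimum: $2.86.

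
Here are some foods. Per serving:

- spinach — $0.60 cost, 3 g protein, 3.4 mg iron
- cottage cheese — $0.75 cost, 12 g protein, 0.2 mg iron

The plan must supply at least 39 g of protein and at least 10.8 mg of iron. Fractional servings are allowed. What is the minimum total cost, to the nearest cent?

This is a tiny linear program; its minimum lies at a vertex of the feasible set. List the vertices and price them.
spinach only: max(39/3, 10.8/3.4) = 13 servings → $7.80.
cottage cheese only: max(39/12, 10.8/0.2) = 54 servings → $40.50.
spinach + cottage cheese with both tight: 3.03 servings and 2.493 servings → $3.69.
The minimum over all feasible corners is $3.69.

$3.69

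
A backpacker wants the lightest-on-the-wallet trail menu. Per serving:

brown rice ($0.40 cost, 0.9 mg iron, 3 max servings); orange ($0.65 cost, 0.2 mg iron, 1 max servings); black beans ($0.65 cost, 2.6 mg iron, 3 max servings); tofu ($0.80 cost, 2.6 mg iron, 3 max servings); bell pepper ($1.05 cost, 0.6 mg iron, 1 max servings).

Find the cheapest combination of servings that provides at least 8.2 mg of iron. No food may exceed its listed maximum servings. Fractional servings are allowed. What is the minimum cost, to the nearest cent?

Cost per mg of iron: black beans $0.2500, tofu $0.3077, brown rice $0.4444, bell pepper $1.7500, orange $3.2500.
Take 3 servings of black beans: +7.8 mg iron for $1.95 (total $1.95, still need 0.4 mg).
Take 0.1538 servings of tofu: +0.4 mg iron for $0.12 (total $2.07, still need 0.0 mg).
Greedy by cheapest-per-mg is optimal for a single linear constraint, so the minimum cost is $2.07.

$2.07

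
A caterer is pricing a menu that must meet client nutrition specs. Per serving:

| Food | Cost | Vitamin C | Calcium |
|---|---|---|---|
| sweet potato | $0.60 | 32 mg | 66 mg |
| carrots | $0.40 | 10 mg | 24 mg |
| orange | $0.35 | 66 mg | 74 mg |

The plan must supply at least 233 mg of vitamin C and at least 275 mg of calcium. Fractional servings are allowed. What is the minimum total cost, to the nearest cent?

Check every corner: each single food scaled to meet both minima, and each pair solved so both constraints bind.
sweet potato only: max(233/32, 275/66) = 7.281 servings → $4.37.
carrots only: max(233/10, 275/24) = 23.3 servings → $9.32.
orange only: max(233/66, 275/74) = 3.716 servings → $1.30.
sweet potato + carrots with both targets exact would need a negative amount; discard.
sweet potato + orange with both tight: 0.4567 servings and 3.309 servings → $1.43.
carrots + orange with both tight: 1.076 servings and 3.367 servings → $1.61.
Cheapest feasible corner: $1.30.

$1.30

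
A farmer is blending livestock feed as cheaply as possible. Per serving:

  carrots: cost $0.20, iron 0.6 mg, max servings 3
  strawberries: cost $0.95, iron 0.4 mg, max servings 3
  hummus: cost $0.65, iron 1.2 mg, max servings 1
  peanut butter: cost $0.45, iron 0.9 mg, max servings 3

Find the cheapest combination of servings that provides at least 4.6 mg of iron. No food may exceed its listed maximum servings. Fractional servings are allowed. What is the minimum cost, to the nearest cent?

$2.00

Cost per mg of iron: carrots $0.3333, peanut butter $0.5000, hummus $0.5417, strawberries $2.3750.
Take 3 servings of carrots: +1.8 mg iron for $0.60 (total $0.60, still need 2.8 mg).
Take 3 servings of peanut butter: +2.7 mg iron for $1.35 (total $1.95, still need 0.1 mg).
Take 0.08333 servings of hummus: +0.1 mg iron for $0.05 (total $2.00, still need 0.0 mg).
Greedy by cheapest-per-mg is optimal for a single linear constraint, so the minimum cost is $2.00.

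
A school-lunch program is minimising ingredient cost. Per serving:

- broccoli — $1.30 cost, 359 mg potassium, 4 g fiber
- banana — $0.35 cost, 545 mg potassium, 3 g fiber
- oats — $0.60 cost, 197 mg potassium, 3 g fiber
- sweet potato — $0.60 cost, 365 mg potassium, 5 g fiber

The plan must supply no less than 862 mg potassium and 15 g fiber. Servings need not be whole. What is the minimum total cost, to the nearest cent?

Check every corner: each single food scaled to meet both minima, and each pair solved so both constraints bind.
broccoli only: max(862/359, 15/4) = 3.75 servings → $4.88.
banana only: max(862/545, 15/3) = 5 servings → $1.75.
oats only: max(862/197, 15/3) = 5 servings → $3.00.
sweet potato only: max(862/365, 15/5) = 3 servings → $1.80.
broccoli + banana: intersection lies outside the first quadrant.
broccoli + oats: the both-tight solution has a negative serving — not a feasible corner.
broccoli + sweet potato with both targets exact would need a negative amount; discard.
banana + oats with both targets exact would need a negative amount; discard.
banana + sweet potato: intersection lies outside the first quadrant.
oats + sweet potato with both targets exact would need a negative amount; discard.
So the least-cost plan costs $1.75.

$1.75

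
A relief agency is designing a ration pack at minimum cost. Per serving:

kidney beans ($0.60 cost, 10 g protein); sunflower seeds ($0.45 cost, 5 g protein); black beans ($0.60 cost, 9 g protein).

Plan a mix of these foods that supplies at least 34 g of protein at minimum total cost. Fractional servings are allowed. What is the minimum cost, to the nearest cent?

$2.04

Cost per g of protein: kidney beans $0.0600, black beans $0.0667, sunflower seeds $0.0900.
With no serving limits, use only kidney beans: 34 g / 10 g = 3.4 servings × $0.60 = $2.04.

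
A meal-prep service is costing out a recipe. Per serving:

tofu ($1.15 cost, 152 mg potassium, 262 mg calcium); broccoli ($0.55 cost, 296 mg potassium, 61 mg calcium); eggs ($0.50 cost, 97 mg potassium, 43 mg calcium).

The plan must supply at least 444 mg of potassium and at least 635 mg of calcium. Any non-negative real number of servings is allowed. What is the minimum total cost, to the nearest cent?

Check every corner: each single food scaled to meet both minima, and each pair solved so both constraints bind.
tofu only: max(444/152, 635/262) = 2.921 servings → $3.36.
broccoli only: max(444/296, 635/61) = 10.41 servings → $5.73.
eggs only: max(444/97, 635/43) = 14.77 servings → $7.38.
tofu + broccoli with both tight: 2.356 servings and 0.2901 servings → $2.87.
tofu + eggs with both tight: 2.251 servings and 1.049 servings → $3.11.
broccoli + eggs: intersection lies outside the first quadrant.
Cheapest feasible corner: $2.87.

$2.87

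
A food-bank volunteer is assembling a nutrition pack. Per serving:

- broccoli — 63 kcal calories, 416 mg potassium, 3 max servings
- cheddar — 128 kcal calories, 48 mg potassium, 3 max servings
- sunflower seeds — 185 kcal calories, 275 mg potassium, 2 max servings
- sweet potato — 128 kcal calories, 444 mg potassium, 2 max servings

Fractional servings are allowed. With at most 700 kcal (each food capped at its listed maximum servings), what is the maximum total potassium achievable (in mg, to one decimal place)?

2515.1 mg

Potassium per kcal: broccoli 6.603, sweet potato 3.469, sunflower seeds 1.486, cheddar 0.375.
Take 3 servings of broccoli: uses 189 kcal, +1248.0 mg potassium (running total 1248.0 mg).
Take 2 servings of sweet potato: uses 256 kcal, +888.0 mg potassium (running total 2136.0 mg).
Take 1.378 servings of sunflower seeds: uses 255 kcal, +379.1 mg potassium (running total 2515.1 mg).
Greedy by best ratio exhausts the calories allowance optimally: 2515.1 mg.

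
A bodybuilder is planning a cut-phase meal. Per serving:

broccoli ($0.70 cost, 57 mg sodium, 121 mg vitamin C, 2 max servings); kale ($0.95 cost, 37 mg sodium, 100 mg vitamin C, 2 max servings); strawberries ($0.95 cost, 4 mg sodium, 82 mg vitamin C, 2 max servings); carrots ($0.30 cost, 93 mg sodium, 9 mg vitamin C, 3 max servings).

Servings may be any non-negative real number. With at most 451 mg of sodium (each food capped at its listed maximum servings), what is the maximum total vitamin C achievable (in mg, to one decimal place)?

Vitamin C per mg sodium: strawberries 20.5, kale 2.703, broccoli 2.123, carrots 0.09677.
Take 2 servings of strawberries: uses 8 mg sodium, +164.0 mg vitamin C (running total 164.0 mg).
Take 2 servings of kale: uses 74 mg sodium, +200.0 mg vitamin C (running total 364.0 mg).
Take 2 servings of broccoli: uses 114 mg sodium, +242.0 mg vitamin C (running total 606.0 mg).
Take 2.742 servings of carrots: uses 255 mg sodium, +24.7 mg vitamin C (running total 630.7 mg).
Greedy by best ratio exhausts the sodium allowance optimally: 630.7 mg.

630.7 mg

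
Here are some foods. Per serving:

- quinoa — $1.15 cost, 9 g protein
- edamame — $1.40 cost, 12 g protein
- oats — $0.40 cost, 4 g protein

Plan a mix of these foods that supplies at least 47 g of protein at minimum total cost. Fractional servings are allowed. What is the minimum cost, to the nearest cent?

$4.70

Cost per g of protein: oats $0.1000, edamame $0.1167, quinoa $0.1278.
With no serving limits, use only oats: 47 g / 4 g = 11.75 servings × $0.40 = $4.70.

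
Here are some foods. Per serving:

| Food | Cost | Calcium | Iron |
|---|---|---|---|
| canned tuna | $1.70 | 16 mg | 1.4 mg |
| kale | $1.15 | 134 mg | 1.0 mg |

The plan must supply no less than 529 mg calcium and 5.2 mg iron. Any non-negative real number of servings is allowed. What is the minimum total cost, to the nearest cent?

A basic optimal solution has at most two foods positive. Try each food alone and each pair with both targets met exactly.
canned tuna only: max(529/16, 5.2/1.4) = 33.06 servings → $56.21.
kale only: max(529/134, 5.2/1.0) = 5.2 servings → $5.98.
canned tuna + kale with both tight: 0.9779 servings and 3.831 servings → $6.07.
The minimum over all feasible corners is $5.98.

$5.98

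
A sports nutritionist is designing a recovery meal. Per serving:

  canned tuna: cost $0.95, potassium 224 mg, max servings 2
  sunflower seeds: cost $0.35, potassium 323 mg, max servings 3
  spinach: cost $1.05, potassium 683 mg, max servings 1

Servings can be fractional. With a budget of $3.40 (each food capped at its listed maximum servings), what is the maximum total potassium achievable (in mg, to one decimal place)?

Potassium per dollar: sunflower seeds 922.9, spinach 650.5, canned tuna 235.8.
Take 3 servings of sunflower seeds: spends $1.05, +969.0 mg potassium (running total 969.0 mg).
Take 1 serving of spinach: spends $1.05, +683.0 mg potassium (running total 1652.0 mg).
Take 1.368 servings of canned tuna: spends $1.30, +306.5 mg potassium (running total 1958.5 mg).
Greedy by best ratio exhausts the cost allowance optimally: 1958.5 mg.

1958.5 mg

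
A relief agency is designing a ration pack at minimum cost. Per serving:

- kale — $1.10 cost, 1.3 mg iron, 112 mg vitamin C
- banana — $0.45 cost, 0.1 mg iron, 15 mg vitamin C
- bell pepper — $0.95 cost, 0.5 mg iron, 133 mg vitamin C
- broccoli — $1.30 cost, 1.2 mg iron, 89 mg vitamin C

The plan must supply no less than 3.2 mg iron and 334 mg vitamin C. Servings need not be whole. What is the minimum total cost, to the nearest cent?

This is a tiny linear program; its minimum lies at a vertex of the feasible set. List the vertices and price them.
kale only: max(3.2/1.3, 334/112) = 2.982 servings → $3.28.
banana only: max(3.2/0.1, 334/15) = 32 servings → $14.40.
bell pepper only: max(3.2/0.5, 334/133) = 6.4 servings → $6.08.
broccoli only: max(3.2/1.2, 334/89) = 3.753 servings → $4.88.
kale + banana with both tight: 1.759 servings and 9.133 servings → $6.04.
kale + bell pepper with both tight: 2.212 servings and 0.6484 servings → $3.05.
kale + broccoli: the both-tight solution has a negative serving — not a feasible corner.
banana + bell pepper: the both-tight solution has a negative serving — not a feasible corner.
banana + broccoli with both tight: 12.75 servings and 1.604 servings → $7.82.
bell pepper + broccoli with both tight: 1.008 servings and 2.247 servings → $3.88.
Cheapest feasible corner: $3.05.

$3.05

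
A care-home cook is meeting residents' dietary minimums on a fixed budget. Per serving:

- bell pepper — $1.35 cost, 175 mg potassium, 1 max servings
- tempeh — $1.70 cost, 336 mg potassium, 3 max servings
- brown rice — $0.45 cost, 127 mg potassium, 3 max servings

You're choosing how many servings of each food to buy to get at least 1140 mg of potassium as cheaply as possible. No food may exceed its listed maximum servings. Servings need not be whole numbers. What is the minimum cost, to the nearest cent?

Cost per mg of potassium: brown rice $0.0035, tempeh $0.0051, bell pepper $0.0077.
Take 3 servings of brown rice: +381.0 mg potassium for $1.35 (total $1.35, still need 759.0 mg).
Take 2.259 servings of tempeh: +759.0 mg potassium for $3.84 (total $5.19, still need 0.0 mg).
Greedy by cheapest-per-mg is optimal for a single linear constraint, so the minimum cost is $5.19.

$5.19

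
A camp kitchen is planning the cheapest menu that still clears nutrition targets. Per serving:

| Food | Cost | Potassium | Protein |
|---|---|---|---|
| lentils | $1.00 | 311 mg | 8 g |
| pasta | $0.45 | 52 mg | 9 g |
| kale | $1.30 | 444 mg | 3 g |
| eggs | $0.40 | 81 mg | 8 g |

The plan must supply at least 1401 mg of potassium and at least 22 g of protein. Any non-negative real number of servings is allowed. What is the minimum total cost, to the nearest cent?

$4.29

This is a tiny linear program; its minimum lies at a vertex of the feasible set. List the vertices and price them.
lentils only: max(1401/311, 22/8) = 4.505 servings → $4.50.
pasta only: max(1401/52, 22/9) = 26.94 servings → $12.12.
kale only: max(1401/444, 22/3) = 7.333 servings → $9.53.
eggs only: max(1401/81, 22/8) = 17.3 servings → $6.92.
lentils + pasta: intersection lies outside the first quadrant.
lentils + kale with both tight: 2.125 servings and 1.667 servings → $4.29.
lentils + eggs: the both-tight solution has a negative serving — not a feasible corner.
pasta + kale with both tight: 1.449 servings and 2.986 servings → $4.53.
pasta + eggs: intersection lies outside the first quadrant.
kale + eggs with both tight: 2.849 servings and 1.682 servings → $4.38.
Cheapest feasible corner: $4.29.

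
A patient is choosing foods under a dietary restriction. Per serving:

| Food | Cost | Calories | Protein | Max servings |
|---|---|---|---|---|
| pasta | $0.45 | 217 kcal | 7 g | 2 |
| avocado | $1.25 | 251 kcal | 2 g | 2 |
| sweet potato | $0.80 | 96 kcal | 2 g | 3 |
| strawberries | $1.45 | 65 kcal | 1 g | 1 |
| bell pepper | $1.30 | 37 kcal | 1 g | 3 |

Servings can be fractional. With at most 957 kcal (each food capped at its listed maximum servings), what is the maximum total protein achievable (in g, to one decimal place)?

Protein per kcal: pasta 0.03226, bell pepper 0.02703, sweet potato 0.02083, strawberries 0.01538, avocado 0.007968.
Take 2 servings of pasta: uses 434 kcal, +14.0 g protein (running total 14.0 g).
Take 3 servings of bell pepper: uses 111 kcal, +3.0 g protein (running total 17.0 g).
Take 3 servings of sweet potato: uses 288 kcal, +6.0 g protein (running total 23.0 g).
Take 1 serving of strawberries: uses 65 kcal, +1.0 g protein (running total 24.0 g).
Take 0.2351 servings of avocado: uses 59 kcal, +0.5 g protein (running total 24.5 g).
Filling greedily by protein-per-kcal is optimal for one linear limit, giving 24.5 g.

24.5 g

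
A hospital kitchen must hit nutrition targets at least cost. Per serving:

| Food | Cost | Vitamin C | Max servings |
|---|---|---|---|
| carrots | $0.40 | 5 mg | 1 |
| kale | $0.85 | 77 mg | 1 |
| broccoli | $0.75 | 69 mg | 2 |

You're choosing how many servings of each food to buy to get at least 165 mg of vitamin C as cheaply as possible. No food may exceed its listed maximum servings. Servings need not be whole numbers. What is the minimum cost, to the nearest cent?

$1.80

Cost per mg of vitamin C: broccoli $0.0109, kale $0.0110, carrots $0.0800.
Take 2 servings of broccoli: +138.0 mg vitamin C for $1.50 (total $1.50, still need 27.0 mg).
Take 0.3506 servings of kale: +27.0 mg vitamin C for $0.30 (total $1.80, still need 0.0 mg).
Filling from the cheapest source first is optimal under one linear minimum: $1.80.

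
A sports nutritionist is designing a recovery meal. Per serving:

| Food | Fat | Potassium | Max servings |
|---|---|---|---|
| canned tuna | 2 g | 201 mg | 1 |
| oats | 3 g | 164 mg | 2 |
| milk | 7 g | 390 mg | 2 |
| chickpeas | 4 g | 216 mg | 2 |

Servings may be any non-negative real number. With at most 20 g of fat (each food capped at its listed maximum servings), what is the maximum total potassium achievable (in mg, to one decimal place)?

1199.7 mg

Potassium per g fat: canned tuna 100.5, milk 55.71, oats 54.67, chickpeas 54.
Take 1 serving of canned tuna: uses 2 g fat, +201.0 mg potassium (running total 201.0 mg).
Take 2 servings of milk: uses 14 g fat, +780.0 mg potassium (running total 981.0 mg).
Take 1.333 servings of oats: uses 4 g fat, +218.7 mg potassium (running total 1199.7 mg).
Greedy by best ratio exhausts the fat allowance optimally: 1199.7 mg.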